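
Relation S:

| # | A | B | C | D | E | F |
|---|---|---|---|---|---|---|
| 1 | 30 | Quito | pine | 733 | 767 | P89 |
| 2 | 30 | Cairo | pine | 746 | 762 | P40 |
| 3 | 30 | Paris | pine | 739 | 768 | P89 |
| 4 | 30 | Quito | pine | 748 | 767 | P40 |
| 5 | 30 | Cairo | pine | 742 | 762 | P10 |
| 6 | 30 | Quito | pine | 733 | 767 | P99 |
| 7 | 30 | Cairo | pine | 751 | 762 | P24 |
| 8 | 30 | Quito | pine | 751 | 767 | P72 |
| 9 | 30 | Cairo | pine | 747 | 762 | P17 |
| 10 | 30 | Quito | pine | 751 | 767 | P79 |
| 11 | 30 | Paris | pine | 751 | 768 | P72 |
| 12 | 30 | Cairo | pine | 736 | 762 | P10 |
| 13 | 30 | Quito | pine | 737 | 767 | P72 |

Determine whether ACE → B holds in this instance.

Yes

(A=30, C=pine, E=767): rows 1, 4, 6, 8, 10, 13 → B = Quito, Quito, Quito, Quito, Quito, Quito ✓
(A=30, C=pine, E=762): rows 2, 5, 7, 9, 12 → B = Cairo, Cairo, Cairo, Cairo, Cairo ✓
(A=30, C=pine, E=768): rows 3, 11 → B = Paris, Paris ✓
Every ACE value is associated with a single B value, so ACE → B holds.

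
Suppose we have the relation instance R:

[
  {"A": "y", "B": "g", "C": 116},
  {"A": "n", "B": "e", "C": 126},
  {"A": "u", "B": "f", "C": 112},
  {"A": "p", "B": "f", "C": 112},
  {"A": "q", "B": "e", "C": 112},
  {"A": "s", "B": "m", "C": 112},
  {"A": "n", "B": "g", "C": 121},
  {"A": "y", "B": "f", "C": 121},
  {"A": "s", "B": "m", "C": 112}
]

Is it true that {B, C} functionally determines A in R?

(B=g, C=116): 1 row → A = y ✓
(B=e, C=126): 1 row → A = n ✓
(B=f, C=112): 2 rows → A takes values {u, p} — violation
(B=e, C=112): 1 row → A = q ✓
(B=m, C=112): 2 rows → A = s, s ✓
(B=g, C=121): 1 row → A = n ✓
(B=f, C=121): 1 row → A = y ✓
Two rows agree on {B, C} but differ on A, so {B, C} → A does not hold.

No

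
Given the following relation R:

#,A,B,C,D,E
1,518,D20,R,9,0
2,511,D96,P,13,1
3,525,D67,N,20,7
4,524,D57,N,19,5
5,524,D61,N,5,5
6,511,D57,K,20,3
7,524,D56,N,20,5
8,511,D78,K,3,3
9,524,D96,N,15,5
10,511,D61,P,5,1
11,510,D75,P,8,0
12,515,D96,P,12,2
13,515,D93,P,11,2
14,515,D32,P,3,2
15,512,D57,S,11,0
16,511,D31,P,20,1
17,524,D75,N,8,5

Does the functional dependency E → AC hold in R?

No

E=0: rows 1, 11, 15 → {A,C} takes values {(518, R), (510, P), (512, S)} — violation
E=1: rows 2, 10, 16 → {A,C} = (511, P), (511, P), (511, P) ✓
E=7: row 3 → {A,C} = (525, N) ✓
E=5: rows 4, 5, 7, 9, 17 → {A,C} = (524, N), (524, N), (524, N), (524, N), (524, N) ✓
E=3: rows 6, 8 → {A,C} = (511, K), (511, K) ✓
E=2: rows 12, 13, 14 → {A,C} = (515, P), (515, P), (515, P) ✓
Two rows agree on E but differ on AC, so E → AC does not hold.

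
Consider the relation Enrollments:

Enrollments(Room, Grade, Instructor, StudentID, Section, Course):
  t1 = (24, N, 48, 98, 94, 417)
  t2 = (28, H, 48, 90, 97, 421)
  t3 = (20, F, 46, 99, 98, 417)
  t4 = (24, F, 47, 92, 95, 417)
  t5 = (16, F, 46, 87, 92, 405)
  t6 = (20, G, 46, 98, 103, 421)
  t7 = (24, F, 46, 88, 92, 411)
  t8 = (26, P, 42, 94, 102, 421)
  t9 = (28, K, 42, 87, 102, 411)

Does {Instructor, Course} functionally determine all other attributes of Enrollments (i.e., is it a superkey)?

Yes

All 9 rows have distinct {Instructor, Course} values, so {Instructor, Course} → (all attributes) holds and {Instructor, Course} is a superkey.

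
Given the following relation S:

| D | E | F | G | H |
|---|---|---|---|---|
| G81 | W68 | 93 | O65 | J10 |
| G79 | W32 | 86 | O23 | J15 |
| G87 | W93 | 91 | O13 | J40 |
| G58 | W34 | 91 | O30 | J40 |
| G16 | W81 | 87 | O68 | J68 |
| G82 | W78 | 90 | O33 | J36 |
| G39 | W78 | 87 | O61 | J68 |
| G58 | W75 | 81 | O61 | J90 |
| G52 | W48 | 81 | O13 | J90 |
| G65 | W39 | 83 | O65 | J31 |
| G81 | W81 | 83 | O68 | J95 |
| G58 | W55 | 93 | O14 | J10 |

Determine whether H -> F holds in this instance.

H=J10: 2 rows → F = 93, 93 ✓
H=J15: 1 row → F = 86 ✓
H=J40: 2 rows → F = 91, 91 ✓
H=J68: 2 rows → F = 87, 87 ✓
H=J36: 1 row → F = 90 ✓
H=J90: 2 rows → F = 81, 81 ✓
H=J31: 1 row → F = 83 ✓
H=J95: 1 row → F = 83 ✓
Every H value is associated with a single F value, so H -> F holds.

Yes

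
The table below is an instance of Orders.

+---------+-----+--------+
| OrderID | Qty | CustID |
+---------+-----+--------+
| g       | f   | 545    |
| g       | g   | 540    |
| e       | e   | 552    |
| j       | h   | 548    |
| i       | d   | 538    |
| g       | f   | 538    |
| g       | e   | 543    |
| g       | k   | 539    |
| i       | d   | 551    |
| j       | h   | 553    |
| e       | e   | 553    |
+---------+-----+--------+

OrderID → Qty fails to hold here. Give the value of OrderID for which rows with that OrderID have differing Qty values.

g

OrderID=g: 5 rows → Qty takes values {f, g, e, k} — violation
OrderID=e: 2 rows → Qty = e, e ✓
OrderID=j: 2 rows → Qty = h, h ✓
OrderID=i: 2 rows → Qty = d, d ✓
The only OrderID value with inconsistent Qty is OrderID=g.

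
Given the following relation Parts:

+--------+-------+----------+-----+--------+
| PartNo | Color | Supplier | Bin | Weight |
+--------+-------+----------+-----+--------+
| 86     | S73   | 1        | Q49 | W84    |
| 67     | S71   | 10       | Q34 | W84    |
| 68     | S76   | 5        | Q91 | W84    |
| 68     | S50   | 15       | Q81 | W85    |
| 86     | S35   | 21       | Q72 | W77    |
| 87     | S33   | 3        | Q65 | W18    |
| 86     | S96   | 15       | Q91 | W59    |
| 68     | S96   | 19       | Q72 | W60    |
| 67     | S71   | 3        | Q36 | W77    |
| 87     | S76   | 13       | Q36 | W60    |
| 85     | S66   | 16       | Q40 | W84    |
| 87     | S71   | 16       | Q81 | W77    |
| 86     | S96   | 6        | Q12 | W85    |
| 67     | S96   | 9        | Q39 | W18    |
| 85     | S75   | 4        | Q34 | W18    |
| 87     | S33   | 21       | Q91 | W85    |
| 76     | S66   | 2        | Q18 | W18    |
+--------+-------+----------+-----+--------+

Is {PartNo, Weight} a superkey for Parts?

All 17 rows have distinct {PartNo, Weight} values, so {PartNo, Weight} → (all attributes) holds and {PartNo, Weight} is a superkey.

Yes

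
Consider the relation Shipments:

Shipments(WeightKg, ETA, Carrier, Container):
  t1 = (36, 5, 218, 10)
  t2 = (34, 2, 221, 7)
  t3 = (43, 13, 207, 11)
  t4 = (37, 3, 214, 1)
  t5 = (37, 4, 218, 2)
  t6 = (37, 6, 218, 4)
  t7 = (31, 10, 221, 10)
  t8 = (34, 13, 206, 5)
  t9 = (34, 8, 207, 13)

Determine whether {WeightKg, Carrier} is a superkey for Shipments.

Rows 5 and 6 have the same {WeightKg, Carrier} value (WeightKg=37, Carrier=218) but are distinct tuples, so {WeightKg, Carrier} does not determine every attribute — not a superkey.

No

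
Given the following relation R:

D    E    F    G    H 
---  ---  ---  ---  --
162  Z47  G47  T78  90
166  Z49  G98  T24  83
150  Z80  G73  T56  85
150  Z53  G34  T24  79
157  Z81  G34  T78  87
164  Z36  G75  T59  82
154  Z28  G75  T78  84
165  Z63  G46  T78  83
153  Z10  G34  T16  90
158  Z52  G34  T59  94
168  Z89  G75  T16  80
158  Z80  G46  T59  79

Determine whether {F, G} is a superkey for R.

All 12 rows have distinct {F, G} values, so {F, G} → (all attributes) holds and {F, G} is a superkey.

Yes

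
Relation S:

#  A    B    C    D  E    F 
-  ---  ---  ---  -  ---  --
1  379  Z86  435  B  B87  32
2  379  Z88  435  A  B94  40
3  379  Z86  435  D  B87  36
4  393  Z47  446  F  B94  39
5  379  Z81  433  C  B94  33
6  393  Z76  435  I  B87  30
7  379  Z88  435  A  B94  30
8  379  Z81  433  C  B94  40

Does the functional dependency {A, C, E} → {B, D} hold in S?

No

(A=379, C=435, E=B87): rows 1, 3 → {B,D} takes values {(Z86, B), (Z86, D)} — violation
(A=379, C=435, E=B94): rows 2, 7 → {B,D} = (Z88, A), (Z88, A) ✓
(A=393, C=446, E=B94): row 4 → {B,D} = (Z47, F) ✓
(A=379, C=433, E=B94): rows 5, 8 → {B,D} = (Z81, C), (Z81, C) ✓
(A=393, C=435, E=B87): row 6 → {B,D} = (Z76, I) ✓
Two rows agree on {A, C, E} but differ on {B, D}, so {A, C, E} → {B, D} does not hold.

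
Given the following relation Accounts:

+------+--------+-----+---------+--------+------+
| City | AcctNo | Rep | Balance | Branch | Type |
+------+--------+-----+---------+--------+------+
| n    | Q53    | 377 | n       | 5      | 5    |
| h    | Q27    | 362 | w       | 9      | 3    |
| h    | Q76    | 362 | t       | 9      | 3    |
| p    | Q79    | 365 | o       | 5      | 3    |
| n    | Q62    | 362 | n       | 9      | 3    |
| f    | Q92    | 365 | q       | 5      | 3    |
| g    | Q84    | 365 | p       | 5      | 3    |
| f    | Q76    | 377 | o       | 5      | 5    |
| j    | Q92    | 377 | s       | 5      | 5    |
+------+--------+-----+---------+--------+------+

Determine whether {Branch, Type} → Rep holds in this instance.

Yes

(Branch=5, Type=5): 3 rows → Rep = 377, 377, 377 ✓
(Branch=9, Type=3): 3 rows → Rep = 362, 362, 362 ✓
(Branch=5, Type=3): 3 rows → Rep = 365, 365, 365 ✓
Every {Branch, Type} value is associated with a single Rep value, so {Branch, Type} → Rep holds.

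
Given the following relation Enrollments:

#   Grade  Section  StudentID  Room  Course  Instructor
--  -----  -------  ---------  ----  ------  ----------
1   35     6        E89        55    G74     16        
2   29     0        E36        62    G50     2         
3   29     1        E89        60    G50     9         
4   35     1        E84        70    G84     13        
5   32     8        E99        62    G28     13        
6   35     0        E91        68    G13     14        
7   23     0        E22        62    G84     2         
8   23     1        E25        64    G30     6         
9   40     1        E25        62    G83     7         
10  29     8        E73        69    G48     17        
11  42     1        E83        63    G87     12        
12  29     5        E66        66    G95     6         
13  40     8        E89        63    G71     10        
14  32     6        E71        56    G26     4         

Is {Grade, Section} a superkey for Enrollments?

Yes

All 14 rows have distinct {Grade, Section} values, so {Grade, Section} → (all attributes) holds and {Grade, Section} is a superkey.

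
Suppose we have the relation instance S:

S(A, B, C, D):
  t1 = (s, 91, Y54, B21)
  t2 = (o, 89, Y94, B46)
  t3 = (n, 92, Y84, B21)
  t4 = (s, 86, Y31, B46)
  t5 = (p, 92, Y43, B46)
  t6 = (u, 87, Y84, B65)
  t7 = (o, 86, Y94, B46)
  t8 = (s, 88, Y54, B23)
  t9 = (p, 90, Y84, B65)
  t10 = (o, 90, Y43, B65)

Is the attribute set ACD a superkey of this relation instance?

Rows 2 and 7 have the same ACD value (A=o, C=Y94, D=B46) but are distinct tuples, so ACD does not determine every attribute — not a superkey.

No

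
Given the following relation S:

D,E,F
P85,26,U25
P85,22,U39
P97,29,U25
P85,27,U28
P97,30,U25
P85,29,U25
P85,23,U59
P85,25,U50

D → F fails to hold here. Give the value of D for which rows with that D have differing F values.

D=P85: 6 rows → F takes values {U25, U39, U28, U59, U50} — violation
D=P97: 2 rows → F = U25, U25 ✓
The only D value with inconsistent F is D=P85.

P85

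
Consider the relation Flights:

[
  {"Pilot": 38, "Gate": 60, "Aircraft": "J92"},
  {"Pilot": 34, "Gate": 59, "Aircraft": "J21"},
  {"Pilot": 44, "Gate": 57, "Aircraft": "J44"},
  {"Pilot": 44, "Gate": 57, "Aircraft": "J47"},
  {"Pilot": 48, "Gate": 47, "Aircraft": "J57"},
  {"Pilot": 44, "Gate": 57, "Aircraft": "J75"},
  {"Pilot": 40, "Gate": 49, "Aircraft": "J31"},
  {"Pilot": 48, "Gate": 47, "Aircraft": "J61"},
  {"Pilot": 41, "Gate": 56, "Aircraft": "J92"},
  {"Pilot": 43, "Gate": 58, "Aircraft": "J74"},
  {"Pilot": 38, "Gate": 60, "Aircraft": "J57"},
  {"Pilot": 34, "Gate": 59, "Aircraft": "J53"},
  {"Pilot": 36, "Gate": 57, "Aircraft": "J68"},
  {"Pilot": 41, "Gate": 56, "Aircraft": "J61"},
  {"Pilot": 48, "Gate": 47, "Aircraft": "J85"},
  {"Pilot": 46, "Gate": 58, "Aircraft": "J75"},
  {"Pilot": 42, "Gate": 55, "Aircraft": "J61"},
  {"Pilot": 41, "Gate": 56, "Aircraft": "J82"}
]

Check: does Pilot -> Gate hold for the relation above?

Pilot=38: 2 rows → Gate = 60, 60 ✓
Pilot=34: 2 rows → Gate = 59, 59 ✓
Pilot=44: 3 rows → Gate = 57, 57, 57 ✓
Pilot=48: 3 rows → Gate = 47, 47, 47 ✓
Pilot=40: 1 row → Gate = 49 ✓
Pilot=41: 3 rows → Gate = 56, 56, 56 ✓
Pilot=43: 1 row → Gate = 58 ✓
Pilot=36: 1 row → Gate = 57 ✓
Pilot=46: 1 row → Gate = 58 ✓
Pilot=42: 1 row → Gate = 55 ✓
Every Pilot value is associated with a single Gate value, so Pilot -> Gate holds.

Yes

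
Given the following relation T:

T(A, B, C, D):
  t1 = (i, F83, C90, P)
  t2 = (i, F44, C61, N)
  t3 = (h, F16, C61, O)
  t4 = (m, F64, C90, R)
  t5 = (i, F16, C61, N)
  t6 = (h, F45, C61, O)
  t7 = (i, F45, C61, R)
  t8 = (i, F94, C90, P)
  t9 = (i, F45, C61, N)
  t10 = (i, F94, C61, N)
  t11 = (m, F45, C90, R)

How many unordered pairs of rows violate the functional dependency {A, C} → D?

4

(A=i, C=C90): all 2 rows agree on D — 0 pairs.
(A=i, C=C61): violating pairs (2,7), (5,7), (7,9), (7,10) — 4 pairs.
(A=h, C=C61): all 2 rows agree on D — 0 pairs.
(A=m, C=C90): all 2 rows agree on D — 0 pairs.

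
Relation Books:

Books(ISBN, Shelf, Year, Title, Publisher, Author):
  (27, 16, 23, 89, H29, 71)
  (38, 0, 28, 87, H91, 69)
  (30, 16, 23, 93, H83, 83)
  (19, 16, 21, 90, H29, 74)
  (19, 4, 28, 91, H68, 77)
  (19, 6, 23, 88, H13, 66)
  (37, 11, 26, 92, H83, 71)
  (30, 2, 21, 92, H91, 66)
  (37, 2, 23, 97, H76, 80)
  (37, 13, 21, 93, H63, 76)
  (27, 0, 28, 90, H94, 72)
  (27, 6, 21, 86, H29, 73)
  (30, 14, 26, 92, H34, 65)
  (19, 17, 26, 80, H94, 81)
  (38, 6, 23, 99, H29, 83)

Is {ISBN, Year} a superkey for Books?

All 15 rows have distinct {ISBN, Year} values, so {ISBN, Year} → (all attributes) holds and {ISBN, Year} is a superkey.

Yes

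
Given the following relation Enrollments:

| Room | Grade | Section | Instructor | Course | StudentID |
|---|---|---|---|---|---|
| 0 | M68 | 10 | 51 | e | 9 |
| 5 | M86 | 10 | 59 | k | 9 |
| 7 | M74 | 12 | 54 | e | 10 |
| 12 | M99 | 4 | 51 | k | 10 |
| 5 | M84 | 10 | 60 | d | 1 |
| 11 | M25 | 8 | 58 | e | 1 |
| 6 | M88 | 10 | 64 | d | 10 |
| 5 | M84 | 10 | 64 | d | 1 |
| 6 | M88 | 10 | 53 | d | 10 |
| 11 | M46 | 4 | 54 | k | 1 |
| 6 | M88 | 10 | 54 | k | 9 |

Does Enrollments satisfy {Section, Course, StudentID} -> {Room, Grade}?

No

(Section=10, Course=e, StudentID=9): 1 row → {Room,Grade} = (0, M68) ✓
(Section=10, Course=k, StudentID=9): 2 rows → {Room,Grade} takes values {(5, M86), (6, M88)} — violation
(Section=12, Course=e, StudentID=10): 1 row → {Room,Grade} = (7, M74) ✓
(Section=4, Course=k, StudentID=10): 1 row → {Room,Grade} = (12, M99) ✓
(Section=10, Course=d, StudentID=1): 2 rows → {Room,Grade} = (5, M84), (5, M84) ✓
(Section=8, Course=e, StudentID=1): 1 row → {Room,Grade} = (11, M25) ✓
(Section=10, Course=d, StudentID=10): 2 rows → {Room,Grade} = (6, M88), (6, M88) ✓
(Section=4, Course=k, StudentID=1): 1 row → {Room,Grade} = (11, M46) ✓
Two rows agree on {Section, Course, StudentID} but differ on {Room, Grade}, so {Section, Course, StudentID} -> {Room, Grade} does not hold.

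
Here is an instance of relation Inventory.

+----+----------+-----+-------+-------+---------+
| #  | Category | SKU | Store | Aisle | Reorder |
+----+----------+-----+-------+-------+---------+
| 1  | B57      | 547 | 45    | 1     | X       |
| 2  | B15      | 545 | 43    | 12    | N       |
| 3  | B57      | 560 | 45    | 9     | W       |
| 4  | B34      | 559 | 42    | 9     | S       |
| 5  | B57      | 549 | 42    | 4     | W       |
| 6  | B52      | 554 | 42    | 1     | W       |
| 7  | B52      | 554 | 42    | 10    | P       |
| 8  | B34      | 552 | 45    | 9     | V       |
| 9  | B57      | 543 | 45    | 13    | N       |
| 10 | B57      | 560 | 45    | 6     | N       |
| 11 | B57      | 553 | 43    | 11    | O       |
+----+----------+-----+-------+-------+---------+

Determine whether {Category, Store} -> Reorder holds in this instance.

No

(Category=B57, Store=45): rows 1, 3, 9, 10 → Reorder takes values {X, W, N} — violation
(Category=B15, Store=43): row 2 → Reorder = N ✓
(Category=B34, Store=42): row 4 → Reorder = S ✓
(Category=B57, Store=42): row 5 → Reorder = W ✓
(Category=B52, Store=42): rows 6, 7 → Reorder takes values {W, P} — violation
(Category=B34, Store=45): row 8 → Reorder = V ✓
(Category=B57, Store=43): row 11 → Reorder = O ✓
Two rows agree on {Category, Store} but differ on Reorder, so {Category, Store} -> Reorder does not hold.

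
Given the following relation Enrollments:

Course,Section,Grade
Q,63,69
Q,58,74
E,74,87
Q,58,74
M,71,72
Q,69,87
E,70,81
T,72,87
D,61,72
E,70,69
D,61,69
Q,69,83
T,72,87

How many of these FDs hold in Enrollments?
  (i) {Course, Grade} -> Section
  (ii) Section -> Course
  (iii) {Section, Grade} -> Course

(i) {Course, Grade} -> Section: every LHS value maps to a single RHS value — holds.
(ii) Section -> Course: every LHS value maps to a single RHS value — holds.
(iii) {Section, Grade} -> Course: every LHS value maps to a single RHS value — holds.
3 of the 3 dependencies hold.

3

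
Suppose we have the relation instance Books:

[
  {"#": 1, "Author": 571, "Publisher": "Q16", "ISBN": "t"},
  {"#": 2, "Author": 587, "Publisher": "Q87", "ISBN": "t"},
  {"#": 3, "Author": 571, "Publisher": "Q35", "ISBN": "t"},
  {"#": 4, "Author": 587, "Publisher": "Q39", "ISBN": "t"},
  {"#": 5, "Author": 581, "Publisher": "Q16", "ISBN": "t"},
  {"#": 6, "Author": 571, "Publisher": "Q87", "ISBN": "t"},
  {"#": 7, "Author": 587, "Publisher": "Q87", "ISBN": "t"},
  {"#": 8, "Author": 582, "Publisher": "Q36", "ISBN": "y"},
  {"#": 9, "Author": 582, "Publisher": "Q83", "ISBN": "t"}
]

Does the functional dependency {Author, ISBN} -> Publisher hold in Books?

(Author=571, ISBN=t): rows 1, 3, 6 → Publisher takes values {Q16, Q35, Q87} — violation
(Author=587, ISBN=t): rows 2, 4, 7 → Publisher takes values {Q87, Q39} — violation
(Author=581, ISBN=t): row 5 → Publisher = Q16 ✓
(Author=582, ISBN=y): row 8 → Publisher = Q36 ✓
(Author=582, ISBN=t): row 9 → Publisher = Q83 ✓
Two rows agree on {Author, ISBN} but differ on Publisher, so {Author, ISBN} -> Publisher does not hold.

No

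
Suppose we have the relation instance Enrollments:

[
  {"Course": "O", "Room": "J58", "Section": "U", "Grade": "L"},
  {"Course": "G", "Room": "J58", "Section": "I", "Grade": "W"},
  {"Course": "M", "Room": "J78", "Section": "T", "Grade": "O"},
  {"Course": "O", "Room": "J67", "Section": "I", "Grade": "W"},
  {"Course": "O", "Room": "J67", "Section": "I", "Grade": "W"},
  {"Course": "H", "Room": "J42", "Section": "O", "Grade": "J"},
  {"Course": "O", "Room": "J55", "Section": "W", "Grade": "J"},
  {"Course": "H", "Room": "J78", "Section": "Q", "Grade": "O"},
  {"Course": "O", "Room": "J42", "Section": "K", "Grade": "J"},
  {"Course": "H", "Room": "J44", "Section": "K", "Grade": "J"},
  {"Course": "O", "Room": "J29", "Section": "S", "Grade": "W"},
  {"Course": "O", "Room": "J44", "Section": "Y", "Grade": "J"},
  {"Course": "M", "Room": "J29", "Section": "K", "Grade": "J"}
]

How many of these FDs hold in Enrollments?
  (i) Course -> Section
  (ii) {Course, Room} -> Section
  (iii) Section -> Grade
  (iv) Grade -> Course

2

(i) Course -> Section: Course=O: 7 rows → Section takes values {U, I, W, K, S, Y} — violation; Course=M: 2 rows → Section takes values {T, K} — violation; Course=H: 3 rows → Section takes values {O, Q, K} — violation — fails.
(ii) {Course, Room} -> Section: every LHS value maps to a single RHS value — holds.
(iii) Section -> Grade: every LHS value maps to a single RHS value — holds.
(iv) Grade -> Course: Grade=W: 4 rows → Course takes values {G, O} — violation; Grade=O: 2 rows → Course takes values {M, H} — violation; Grade=J: 6 rows → Course takes values {H, O, M} — violation — fails.
2 of the 4 dependencies hold.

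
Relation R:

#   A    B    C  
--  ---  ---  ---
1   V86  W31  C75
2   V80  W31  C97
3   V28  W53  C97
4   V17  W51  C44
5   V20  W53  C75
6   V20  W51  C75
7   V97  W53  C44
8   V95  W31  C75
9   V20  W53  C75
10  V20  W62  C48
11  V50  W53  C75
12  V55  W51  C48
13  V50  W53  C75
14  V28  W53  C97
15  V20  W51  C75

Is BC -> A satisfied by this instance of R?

No

(B=W31, C=C75): rows 1, 8 → A takes values {V86, V95} — violation
(B=W31, C=C97): row 2 → A = V80 ✓
(B=W53, C=C97): rows 3, 14 → A = V28, V28 ✓
(B=W51, C=C44): row 4 → A = V17 ✓
(B=W53, C=C75): rows 5, 9, 11, 13 → A takes values {V20, V50} — violation
(B=W51, C=C75): rows 6, 15 → A = V20, V20 ✓
(B=W53, C=C44): row 7 → A = V97 ✓
(B=W62, C=C48): row 10 → A = V20 ✓
(B=W51, C=C48): row 12 → A = V55 ✓
Two rows agree on BC but differ on A, so BC -> A does not hold.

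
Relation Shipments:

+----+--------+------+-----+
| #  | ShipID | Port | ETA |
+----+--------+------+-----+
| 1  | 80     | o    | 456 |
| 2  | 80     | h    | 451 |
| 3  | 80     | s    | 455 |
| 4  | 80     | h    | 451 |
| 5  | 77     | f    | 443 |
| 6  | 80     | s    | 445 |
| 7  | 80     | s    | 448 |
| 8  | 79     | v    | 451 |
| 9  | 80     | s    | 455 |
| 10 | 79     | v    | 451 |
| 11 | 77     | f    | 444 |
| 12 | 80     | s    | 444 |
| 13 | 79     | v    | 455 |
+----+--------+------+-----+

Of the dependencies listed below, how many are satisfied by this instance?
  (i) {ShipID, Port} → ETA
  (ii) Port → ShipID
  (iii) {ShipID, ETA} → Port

(i) {ShipID, Port} → ETA: (ShipID=80, Port=s): rows 3, 6, 7, 9, 12 → ETA takes values {455, 445, 448, 444} — violation; (ShipID=77, Port=f): rows 5, 11 → ETA takes values {443, 444} — violation; (ShipID=79, Port=v): rows 8, 10, 13 → ETA takes values {451, 455} — violation — fails.
(ii) Port → ShipID: every LHS value maps to a single RHS value — holds.
(iii) {ShipID, ETA} → Port: every LHS value maps to a single RHS value — holds.
2 of the 3 dependencies hold.

2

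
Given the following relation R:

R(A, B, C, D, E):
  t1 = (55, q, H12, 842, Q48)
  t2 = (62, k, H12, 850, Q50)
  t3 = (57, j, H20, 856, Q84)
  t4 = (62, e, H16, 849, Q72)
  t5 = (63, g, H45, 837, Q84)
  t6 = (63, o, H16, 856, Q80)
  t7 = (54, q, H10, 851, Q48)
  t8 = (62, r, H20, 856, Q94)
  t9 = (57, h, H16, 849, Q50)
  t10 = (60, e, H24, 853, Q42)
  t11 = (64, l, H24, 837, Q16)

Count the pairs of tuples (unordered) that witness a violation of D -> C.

3

D=856: violating pairs (3,6), (6,8) — 2 pairs.
D=849: all 2 rows agree on C — 0 pairs.
D=837: violating pairs (5,11) — 1 pair.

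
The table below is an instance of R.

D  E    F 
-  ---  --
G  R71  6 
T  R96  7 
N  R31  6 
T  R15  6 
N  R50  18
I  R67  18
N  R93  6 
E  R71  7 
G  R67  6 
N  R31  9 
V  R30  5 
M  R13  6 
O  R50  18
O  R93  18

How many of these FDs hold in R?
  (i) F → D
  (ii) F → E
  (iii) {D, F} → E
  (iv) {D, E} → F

(i) F → D: F=6: 6 rows → D takes values {G, N, T, M} — violation; F=7: 2 rows → D takes values {T, E} — violation; F=18: 4 rows → D takes values {N, I, O} — violation — fails.
(ii) F → E: F=6: 6 rows → E takes values {R71, R31, R15, R93, R67, R13} — violation; F=7: 2 rows → E takes values {R96, R71} — violation; F=18: 4 rows → E takes values {R50, R67, R93} — violation — fails.
(iii) {D, F} → E: (D=G, F=6): 2 rows → E takes values {R71, R67} — violation; (D=N, F=6): 2 rows → E takes values {R31, R93} — violation; (D=O, F=18): 2 rows → E takes values {R50, R93} — violation — fails.
(iv) {D, E} → F: (D=N, E=R31): 2 rows → F takes values {6, 9} — violation — fails.
None of the 4 dependencies hold.

0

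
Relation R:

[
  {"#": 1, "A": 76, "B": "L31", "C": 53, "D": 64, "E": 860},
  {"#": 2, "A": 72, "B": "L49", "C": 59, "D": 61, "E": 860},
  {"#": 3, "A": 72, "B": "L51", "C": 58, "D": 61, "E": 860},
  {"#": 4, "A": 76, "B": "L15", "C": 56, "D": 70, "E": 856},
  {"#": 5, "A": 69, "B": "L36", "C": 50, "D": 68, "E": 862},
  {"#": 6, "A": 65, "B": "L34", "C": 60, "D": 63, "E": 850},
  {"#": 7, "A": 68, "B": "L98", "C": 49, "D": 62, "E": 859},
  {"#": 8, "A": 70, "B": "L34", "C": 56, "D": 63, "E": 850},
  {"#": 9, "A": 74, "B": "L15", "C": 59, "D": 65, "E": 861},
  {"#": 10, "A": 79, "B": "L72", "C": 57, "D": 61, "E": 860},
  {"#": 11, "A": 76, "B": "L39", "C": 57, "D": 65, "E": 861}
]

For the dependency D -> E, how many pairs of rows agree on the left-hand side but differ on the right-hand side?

0

D=61: all 3 rows agree on E — 0 pairs.
D=63: all 2 rows agree on E — 0 pairs.
D=65: all 2 rows agree on E — 0 pairs.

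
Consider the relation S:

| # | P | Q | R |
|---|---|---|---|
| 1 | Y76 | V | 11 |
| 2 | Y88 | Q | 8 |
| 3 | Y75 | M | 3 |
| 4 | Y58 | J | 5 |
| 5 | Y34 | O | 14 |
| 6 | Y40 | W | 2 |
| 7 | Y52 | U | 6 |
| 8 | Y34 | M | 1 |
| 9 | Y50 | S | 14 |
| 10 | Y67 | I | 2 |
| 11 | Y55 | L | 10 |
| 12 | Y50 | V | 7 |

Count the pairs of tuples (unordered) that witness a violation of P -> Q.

P=Y34: violating pairs (5,8) — 1 pair.
P=Y50: violating pairs (9,12) — 1 pair.

2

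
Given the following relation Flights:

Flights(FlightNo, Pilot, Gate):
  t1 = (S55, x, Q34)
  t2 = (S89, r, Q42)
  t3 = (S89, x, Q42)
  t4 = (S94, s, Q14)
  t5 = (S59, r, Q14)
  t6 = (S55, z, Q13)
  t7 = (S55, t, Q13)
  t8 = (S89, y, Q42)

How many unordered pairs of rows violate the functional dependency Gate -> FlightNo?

1

Gate=Q42: all 3 rows agree on FlightNo — 0 pairs.
Gate=Q14: violating pairs (4,5) — 1 pair.
Gate=Q13: all 2 rows agree on FlightNo — 0 pairs.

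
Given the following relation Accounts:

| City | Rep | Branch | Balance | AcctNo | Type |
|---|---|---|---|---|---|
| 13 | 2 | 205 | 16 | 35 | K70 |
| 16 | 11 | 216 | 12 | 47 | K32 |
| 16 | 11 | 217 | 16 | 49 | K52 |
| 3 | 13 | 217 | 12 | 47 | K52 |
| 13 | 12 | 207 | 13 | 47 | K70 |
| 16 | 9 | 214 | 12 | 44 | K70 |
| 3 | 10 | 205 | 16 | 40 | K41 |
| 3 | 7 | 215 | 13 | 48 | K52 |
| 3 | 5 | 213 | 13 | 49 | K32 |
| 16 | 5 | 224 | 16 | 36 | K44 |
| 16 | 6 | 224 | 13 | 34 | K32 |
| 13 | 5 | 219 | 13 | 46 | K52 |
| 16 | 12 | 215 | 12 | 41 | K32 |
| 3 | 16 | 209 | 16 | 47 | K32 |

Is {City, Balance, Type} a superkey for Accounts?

No

Two distinct rows share (City=16, Balance=12, Type=K32), so {City, Balance, Type} does not determine every attribute — not a superkey.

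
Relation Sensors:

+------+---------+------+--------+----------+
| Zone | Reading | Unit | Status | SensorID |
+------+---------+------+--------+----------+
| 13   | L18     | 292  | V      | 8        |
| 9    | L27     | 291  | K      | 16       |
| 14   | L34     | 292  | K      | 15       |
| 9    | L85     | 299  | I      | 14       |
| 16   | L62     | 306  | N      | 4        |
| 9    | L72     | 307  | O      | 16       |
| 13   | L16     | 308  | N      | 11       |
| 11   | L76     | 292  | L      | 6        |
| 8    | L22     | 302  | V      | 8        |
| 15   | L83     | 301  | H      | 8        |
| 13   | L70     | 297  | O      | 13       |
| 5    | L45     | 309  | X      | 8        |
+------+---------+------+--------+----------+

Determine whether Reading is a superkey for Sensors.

All 12 rows have distinct Reading values, so Reading → (all attributes) holds and Reading is a superkey.

Yes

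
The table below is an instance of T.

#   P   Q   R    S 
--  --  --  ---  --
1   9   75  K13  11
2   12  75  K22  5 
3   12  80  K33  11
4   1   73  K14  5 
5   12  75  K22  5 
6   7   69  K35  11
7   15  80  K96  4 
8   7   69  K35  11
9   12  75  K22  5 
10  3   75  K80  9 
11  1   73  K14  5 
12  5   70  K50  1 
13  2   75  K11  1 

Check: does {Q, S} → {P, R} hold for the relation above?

(Q=75, S=11): row 1 → {P,R} = (9, K13) ✓
(Q=75, S=5): rows 2, 5, 9 → {P,R} = (12, K22), (12, K22), (12, K22) ✓
(Q=80, S=11): row 3 → {P,R} = (12, K33) ✓
(Q=73, S=5): rows 4, 11 → {P,R} = (1, K14), (1, K14) ✓
(Q=69, S=11): rows 6, 8 → {P,R} = (7, K35), (7, K35) ✓
(Q=80, S=4): row 7 → {P,R} = (15, K96) ✓
(Q=75, S=9): row 10 → {P,R} = (3, K80) ✓
(Q=70, S=1): row 12 → {P,R} = (5, K50) ✓
(Q=75, S=1): row 13 → {P,R} = (2, K11) ✓
Every {Q, S} value is associated with a single {P, R} value, so {Q, S} → {P, R} holds.

Yes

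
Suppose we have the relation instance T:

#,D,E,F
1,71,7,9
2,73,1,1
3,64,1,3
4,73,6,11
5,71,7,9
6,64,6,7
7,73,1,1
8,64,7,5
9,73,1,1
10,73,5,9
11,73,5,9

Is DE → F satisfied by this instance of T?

(D=71, E=7): rows 1, 5 → F = 9, 9 ✓
(D=73, E=1): rows 2, 7, 9 → F = 1, 1, 1 ✓
(D=64, E=1): row 3 → F = 3 ✓
(D=73, E=6): row 4 → F = 11 ✓
(D=64, E=6): row 6 → F = 7 ✓
(D=64, E=7): row 8 → F = 5 ✓
(D=73, E=5): rows 10, 11 → F = 9, 9 ✓
Every DE value is associated with a single F value, so DE → F holds.

Yes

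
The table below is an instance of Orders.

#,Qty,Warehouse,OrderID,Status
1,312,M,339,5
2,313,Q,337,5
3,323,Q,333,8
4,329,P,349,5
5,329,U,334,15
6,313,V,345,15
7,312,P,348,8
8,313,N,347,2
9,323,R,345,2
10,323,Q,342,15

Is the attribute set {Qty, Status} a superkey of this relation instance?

Yes

All 10 rows have distinct {Qty, Status} values, so {Qty, Status} → (all attributes) holds and {Qty, Status} is a superkey.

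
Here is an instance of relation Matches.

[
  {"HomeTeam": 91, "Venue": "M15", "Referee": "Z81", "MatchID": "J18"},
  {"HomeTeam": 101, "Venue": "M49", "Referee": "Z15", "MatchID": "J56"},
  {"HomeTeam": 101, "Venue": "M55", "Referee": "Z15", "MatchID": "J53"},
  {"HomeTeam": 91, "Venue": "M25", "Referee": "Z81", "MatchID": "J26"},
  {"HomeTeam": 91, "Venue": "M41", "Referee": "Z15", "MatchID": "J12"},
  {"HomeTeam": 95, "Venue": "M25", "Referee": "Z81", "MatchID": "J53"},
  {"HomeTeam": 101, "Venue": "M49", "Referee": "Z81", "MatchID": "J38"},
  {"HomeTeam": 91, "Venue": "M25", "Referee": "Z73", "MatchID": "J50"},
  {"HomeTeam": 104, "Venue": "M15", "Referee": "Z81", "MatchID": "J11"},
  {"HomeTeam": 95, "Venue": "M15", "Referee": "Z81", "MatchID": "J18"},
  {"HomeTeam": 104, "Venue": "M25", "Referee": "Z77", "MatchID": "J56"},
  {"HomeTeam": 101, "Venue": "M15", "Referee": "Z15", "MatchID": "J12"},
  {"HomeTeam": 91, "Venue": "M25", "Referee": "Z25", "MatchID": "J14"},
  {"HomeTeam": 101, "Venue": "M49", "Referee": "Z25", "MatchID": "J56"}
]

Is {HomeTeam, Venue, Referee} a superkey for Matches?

All 14 rows have distinct {HomeTeam, Venue, Referee} values, so {HomeTeam, Venue, Referee} → (all attributes) holds and {HomeTeam, Venue, Referee} is a superkey.

Yes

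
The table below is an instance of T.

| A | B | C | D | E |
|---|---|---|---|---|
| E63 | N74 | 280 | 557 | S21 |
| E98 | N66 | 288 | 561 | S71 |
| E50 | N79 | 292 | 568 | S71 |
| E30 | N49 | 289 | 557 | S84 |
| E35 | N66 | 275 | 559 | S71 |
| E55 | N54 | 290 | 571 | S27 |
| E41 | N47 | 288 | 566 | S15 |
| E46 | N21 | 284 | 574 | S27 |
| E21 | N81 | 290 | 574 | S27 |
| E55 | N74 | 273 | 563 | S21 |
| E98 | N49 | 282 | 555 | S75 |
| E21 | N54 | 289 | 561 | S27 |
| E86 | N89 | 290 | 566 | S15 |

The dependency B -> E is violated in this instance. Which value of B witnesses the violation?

B=N74: 2 rows → E = S21, S21 ✓
B=N66: 2 rows → E = S71, S71 ✓
B=N79: 1 row → E = S71 ✓
B=N49: 2 rows → E takes values {S84, S75} — violation
B=N54: 2 rows → E = S27, S27 ✓
B=N47: 1 row → E = S15 ✓
B=N21: 1 row → E = S27 ✓
B=N81: 1 row → E = S27 ✓
B=N89: 1 row → E = S15 ✓
The only B value with inconsistent E is B=N49.

N49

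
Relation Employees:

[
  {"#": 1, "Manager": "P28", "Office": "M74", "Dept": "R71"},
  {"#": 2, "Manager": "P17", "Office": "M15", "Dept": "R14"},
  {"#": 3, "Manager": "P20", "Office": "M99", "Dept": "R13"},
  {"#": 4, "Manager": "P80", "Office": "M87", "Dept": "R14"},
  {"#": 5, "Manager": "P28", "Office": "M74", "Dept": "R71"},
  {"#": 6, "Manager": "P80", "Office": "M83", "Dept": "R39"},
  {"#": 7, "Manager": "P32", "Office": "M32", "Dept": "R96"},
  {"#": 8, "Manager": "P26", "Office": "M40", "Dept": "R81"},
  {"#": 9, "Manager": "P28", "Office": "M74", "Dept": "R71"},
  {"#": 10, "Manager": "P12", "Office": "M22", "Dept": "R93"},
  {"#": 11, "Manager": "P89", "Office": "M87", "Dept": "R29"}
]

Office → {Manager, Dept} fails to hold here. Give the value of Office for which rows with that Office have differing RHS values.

Office=M74: rows 1, 5, 9 → {Manager,Dept} = (P28, R71), (P28, R71), (P28, R71) ✓
Office=M15: row 2 → {Manager,Dept} = (P17, R14) ✓
Office=M99: row 3 → {Manager,Dept} = (P20, R13) ✓
Office=M87: rows 4, 11 → {Manager,Dept} takes values {(P80, R14), (P89, R29)} — violation
Office=M83: row 6 → {Manager,Dept} = (P80, R39) ✓
Office=M32: row 7 → {Manager,Dept} = (P32, R96) ✓
Office=M40: row 8 → {Manager,Dept} = (P26, R81) ✓
Office=M22: row 10 → {Manager,Dept} = (P12, R93) ✓
The only Office value with inconsistent RHS is Office=M87.

M87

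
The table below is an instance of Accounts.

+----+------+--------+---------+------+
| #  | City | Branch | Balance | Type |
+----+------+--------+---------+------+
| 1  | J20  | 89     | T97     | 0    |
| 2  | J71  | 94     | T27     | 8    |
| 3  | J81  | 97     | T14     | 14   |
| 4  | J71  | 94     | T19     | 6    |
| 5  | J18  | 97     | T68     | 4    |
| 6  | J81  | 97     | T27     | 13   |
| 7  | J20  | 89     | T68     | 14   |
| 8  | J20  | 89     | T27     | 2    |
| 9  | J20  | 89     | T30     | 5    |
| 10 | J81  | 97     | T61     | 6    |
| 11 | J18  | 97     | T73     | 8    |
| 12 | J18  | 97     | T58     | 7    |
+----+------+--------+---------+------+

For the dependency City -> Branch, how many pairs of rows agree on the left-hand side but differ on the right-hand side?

0

City=J20: all 4 rows agree on Branch — 0 pairs.
City=J71: all 2 rows agree on Branch — 0 pairs.
City=J81: all 3 rows agree on Branch — 0 pairs.
City=J18: all 3 rows agree on Branch — 0 pairs.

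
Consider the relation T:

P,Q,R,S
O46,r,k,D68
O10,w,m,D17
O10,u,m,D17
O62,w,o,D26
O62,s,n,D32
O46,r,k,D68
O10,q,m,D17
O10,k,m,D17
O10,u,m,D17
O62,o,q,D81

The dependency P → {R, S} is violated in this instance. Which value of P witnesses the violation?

P=O46: 2 rows → {R,S} = (k, D68), (k, D68) ✓
P=O10: 5 rows → {R,S} = (m, D17), (m, D17), (m, D17), (m, D17), (m, D17) ✓
P=O62: 3 rows → {R,S} takes values {(o, D26), (n, D32), (q, D81)} — violation
The only P value with inconsistent RHS is P=O62.

O62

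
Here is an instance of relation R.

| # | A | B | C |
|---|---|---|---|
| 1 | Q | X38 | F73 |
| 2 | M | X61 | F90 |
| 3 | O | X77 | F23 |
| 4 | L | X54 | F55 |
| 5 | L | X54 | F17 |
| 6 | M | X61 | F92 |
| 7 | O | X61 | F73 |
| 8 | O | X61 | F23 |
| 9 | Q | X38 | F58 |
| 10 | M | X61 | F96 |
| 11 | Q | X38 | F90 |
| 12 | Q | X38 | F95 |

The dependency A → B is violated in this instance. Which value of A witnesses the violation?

A=Q: rows 1, 9, 11, 12 → B = X38, X38, X38, X38 ✓
A=M: rows 2, 6, 10 → B = X61, X61, X61 ✓
A=O: rows 3, 7, 8 → B takes values {X77, X61} — violation
A=L: rows 4, 5 → B = X54, X54 ✓
The only A value with inconsistent B is A=O.

O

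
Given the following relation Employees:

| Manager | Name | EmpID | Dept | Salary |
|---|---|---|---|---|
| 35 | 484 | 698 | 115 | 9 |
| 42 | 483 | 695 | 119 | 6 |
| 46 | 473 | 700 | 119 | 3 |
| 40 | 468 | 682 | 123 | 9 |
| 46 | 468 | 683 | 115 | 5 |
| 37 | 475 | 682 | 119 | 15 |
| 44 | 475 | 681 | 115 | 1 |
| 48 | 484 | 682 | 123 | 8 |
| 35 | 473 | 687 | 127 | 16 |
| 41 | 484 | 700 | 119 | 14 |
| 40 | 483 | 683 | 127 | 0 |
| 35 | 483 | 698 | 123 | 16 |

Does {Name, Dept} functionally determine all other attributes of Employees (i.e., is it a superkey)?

All 12 rows have distinct {Name, Dept} values, so {Name, Dept} → (all attributes) holds and {Name, Dept} is a superkey.

Yes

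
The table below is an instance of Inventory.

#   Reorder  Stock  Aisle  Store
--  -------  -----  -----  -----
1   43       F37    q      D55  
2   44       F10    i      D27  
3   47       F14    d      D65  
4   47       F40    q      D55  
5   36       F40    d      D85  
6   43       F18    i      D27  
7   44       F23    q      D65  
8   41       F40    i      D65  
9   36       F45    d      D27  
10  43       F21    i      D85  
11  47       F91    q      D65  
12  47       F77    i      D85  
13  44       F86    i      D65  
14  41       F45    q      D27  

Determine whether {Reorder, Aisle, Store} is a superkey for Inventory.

Yes

All 14 rows have distinct {Reorder, Aisle, Store} values, so {Reorder, Aisle, Store} → (all attributes) holds and {Reorder, Aisle, Store} is a superkey.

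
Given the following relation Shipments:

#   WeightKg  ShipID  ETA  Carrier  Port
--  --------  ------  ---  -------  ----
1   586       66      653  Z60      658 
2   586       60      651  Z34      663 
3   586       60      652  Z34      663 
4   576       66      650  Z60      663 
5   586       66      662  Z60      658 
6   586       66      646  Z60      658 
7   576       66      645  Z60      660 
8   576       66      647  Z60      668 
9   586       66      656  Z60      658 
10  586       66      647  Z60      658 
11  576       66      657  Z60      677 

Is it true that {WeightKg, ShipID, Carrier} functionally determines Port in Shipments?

No

(WeightKg=586, ShipID=66, Carrier=Z60): rows 1, 5, 6, 9, 10 → Port = 658, 658, 658, 658, 658 ✓
(WeightKg=586, ShipID=60, Carrier=Z34): rows 2, 3 → Port = 663, 663 ✓
(WeightKg=576, ShipID=66, Carrier=Z60): rows 4, 7, 8, 11 → Port takes values {663, 660, 668, 677} — violation
Two rows agree on {WeightKg, ShipID, Carrier} but differ on Port, so {WeightKg, ShipID, Carrier} → Port does not hold.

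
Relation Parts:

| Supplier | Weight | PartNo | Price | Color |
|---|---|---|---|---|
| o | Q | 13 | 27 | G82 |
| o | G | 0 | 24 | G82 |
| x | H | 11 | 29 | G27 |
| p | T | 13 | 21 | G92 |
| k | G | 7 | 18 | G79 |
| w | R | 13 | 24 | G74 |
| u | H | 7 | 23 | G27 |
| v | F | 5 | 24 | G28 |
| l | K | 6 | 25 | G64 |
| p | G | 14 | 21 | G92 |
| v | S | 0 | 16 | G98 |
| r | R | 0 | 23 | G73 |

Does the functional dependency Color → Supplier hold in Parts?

Color=G82: 2 rows → Supplier = o, o ✓
Color=G27: 2 rows → Supplier takes values {x, u} — violation
Color=G92: 2 rows → Supplier = p, p ✓
Color=G79: 1 row → Supplier = k ✓
Color=G74: 1 row → Supplier = w ✓
Color=G28: 1 row → Supplier = v ✓
Color=G64: 1 row → Supplier = l ✓
Color=G98: 1 row → Supplier = v ✓
Color=G73: 1 row → Supplier = r ✓
Two rows agree on Color but differ on Supplier, so Color → Supplier does not hold.

No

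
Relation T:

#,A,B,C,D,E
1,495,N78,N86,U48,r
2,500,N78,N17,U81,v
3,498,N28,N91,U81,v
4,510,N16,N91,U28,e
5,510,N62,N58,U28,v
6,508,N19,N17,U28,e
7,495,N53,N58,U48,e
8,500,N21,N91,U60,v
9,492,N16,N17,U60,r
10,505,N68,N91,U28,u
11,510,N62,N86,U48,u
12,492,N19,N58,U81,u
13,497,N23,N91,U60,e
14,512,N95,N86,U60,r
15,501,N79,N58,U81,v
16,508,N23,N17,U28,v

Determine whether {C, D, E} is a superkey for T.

All 16 rows have distinct {C, D, E} values, so {C, D, E} → (all attributes) holds and {C, D, E} is a superkey.

Yes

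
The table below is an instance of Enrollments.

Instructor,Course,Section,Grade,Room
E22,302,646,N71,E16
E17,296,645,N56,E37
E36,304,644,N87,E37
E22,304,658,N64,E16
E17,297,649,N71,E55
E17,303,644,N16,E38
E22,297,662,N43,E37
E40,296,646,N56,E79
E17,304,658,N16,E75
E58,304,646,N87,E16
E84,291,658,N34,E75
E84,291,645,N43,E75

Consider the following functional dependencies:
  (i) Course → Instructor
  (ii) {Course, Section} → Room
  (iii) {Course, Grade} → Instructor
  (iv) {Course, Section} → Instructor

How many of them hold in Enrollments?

0

(i) Course → Instructor: Course=296: 2 rows → Instructor takes values {E17, E40} — violation; Course=304: 4 rows → Instructor takes values {E36, E22, E17, E58} — violation; Course=297: 2 rows → Instructor takes values {E17, E22} — violation — fails.
(ii) {Course, Section} → Room: (Course=304, Section=658): 2 rows → Room takes values {E16, E75} — violation — fails.
(iii) {Course, Grade} → Instructor: (Course=296, Grade=N56): 2 rows → Instructor takes values {E17, E40} — violation; (Course=304, Grade=N87): 2 rows → Instructor takes values {E36, E58} — violation — fails.
(iv) {Course, Section} → Instructor: (Course=304, Section=658): 2 rows → Instructor takes values {E22, E17} — violation — fails.
None of the 4 dependencies hold.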